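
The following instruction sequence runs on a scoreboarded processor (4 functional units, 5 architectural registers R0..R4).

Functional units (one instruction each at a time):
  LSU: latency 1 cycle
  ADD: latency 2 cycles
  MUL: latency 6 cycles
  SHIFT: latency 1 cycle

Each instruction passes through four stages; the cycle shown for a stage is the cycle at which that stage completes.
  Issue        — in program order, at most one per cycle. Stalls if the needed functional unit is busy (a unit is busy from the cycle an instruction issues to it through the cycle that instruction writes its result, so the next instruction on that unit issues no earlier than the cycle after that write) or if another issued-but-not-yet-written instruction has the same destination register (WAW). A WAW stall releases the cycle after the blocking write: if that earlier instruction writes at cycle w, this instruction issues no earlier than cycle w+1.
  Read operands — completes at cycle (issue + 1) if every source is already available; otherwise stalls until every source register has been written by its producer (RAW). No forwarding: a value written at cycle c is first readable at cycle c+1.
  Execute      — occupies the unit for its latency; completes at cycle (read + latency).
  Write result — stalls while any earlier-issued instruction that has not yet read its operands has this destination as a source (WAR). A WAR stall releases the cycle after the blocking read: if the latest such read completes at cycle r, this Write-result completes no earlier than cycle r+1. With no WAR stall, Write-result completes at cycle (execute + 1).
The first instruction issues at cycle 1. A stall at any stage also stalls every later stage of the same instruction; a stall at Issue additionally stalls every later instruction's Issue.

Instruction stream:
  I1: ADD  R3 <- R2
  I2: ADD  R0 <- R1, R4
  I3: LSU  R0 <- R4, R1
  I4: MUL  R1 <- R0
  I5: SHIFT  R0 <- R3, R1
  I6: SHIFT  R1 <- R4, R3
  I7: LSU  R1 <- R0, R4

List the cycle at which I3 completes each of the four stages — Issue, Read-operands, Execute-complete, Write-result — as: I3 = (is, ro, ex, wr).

  I1 | 1 | 2 | 4 | 5
  I2 | 6 | 7 | 9 | 10   struct: ADD busy until I1 writes@5
  I3 | 11 | 12 | 13 | 14   WAW R0: wait I2 write@10
  I4 | 12 | 15 | 21 | 22   RAW R0: wait I3 write@14
  I5 | 15 | 23 | 24 | 25   WAW R0: wait I3 write@14 · RAW R1: wait I4 write@22
  I6 | 26 | 27 | 28 | 29   struct: SHIFT busy until I5 writes@25
  I7 | 30 | 31 | 32 | 33   WAW R1: wait I6 write@29

I3 = (11, 12, 13, 14)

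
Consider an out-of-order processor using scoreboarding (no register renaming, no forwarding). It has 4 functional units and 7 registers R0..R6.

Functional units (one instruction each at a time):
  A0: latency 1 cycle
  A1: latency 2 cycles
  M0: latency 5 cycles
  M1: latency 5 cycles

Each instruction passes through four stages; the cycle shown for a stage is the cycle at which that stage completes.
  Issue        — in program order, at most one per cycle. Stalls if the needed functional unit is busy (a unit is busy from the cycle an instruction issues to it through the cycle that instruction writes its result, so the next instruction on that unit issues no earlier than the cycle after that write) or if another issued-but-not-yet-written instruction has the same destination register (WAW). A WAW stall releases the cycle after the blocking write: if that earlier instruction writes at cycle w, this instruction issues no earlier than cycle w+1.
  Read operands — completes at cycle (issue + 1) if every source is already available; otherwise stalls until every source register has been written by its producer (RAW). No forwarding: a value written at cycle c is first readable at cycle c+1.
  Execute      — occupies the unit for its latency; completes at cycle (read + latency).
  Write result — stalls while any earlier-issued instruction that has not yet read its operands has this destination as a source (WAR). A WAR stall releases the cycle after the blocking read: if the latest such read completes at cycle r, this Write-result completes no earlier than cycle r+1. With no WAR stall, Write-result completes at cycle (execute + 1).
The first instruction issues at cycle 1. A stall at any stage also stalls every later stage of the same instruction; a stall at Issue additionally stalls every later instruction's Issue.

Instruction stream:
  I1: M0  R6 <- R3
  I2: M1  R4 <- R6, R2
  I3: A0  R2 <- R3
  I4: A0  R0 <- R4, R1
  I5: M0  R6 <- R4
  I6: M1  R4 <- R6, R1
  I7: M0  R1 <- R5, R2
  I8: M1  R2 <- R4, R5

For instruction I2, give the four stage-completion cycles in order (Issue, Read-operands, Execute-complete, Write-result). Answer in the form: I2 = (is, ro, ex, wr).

I1 -> (1, 2, 7, 8)
I2 -> (2, 9, 14, 15)  // RAW R6: wait I1 write@8
I3 -> (3, 4, 5, 10)  // WAR R2: wait I2 read@9
I4 -> (11, 16, 17, 18)  // struct: A0 busy until I3 writes@10, RAW R4: wait I2 write@15
I5 -> (12, 16, 21, 22)  // RAW R4: wait I2 write@15
I6 -> (16, 23, 28, 29)  // struct: M1 busy until I2 writes@15, RAW R6: wait I5 write@22
I7 -> (23, 24, 29, 30)  // struct: M0 busy until I5 writes@22
I8 -> (30, 31, 36, 37)  // struct: M1 busy until I6 writes@29

I2 = (2, 9, 14, 15)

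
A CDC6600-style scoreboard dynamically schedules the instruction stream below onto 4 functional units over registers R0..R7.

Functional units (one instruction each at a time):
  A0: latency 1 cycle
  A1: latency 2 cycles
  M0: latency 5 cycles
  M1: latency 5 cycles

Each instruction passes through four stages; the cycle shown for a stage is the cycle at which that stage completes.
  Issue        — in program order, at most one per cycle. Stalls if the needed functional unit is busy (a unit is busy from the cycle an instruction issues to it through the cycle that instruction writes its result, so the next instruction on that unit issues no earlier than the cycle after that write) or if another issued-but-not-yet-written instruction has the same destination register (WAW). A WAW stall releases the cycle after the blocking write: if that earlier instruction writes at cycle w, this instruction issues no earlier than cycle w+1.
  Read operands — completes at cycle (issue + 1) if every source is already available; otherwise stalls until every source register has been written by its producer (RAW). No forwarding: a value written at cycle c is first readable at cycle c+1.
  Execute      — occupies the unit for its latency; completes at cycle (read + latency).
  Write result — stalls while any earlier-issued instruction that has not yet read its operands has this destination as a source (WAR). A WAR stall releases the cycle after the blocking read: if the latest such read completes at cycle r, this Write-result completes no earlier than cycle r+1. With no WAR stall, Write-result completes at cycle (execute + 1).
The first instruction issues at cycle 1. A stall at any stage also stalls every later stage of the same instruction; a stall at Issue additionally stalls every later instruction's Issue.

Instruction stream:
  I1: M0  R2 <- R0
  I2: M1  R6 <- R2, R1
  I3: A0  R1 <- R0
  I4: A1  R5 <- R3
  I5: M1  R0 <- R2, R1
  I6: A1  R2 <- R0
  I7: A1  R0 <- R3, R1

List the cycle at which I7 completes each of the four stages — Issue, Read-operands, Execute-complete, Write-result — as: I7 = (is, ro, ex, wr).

I7 = (28, 29, 31, 32)

  I1 | 1 | 2 | 7 | 8
  I2 | 2 | 9 | 14 | 15   RAW R2: wait I1 write@8
  I3 | 3 | 4 | 5 | 10   WAR R1: wait I2 read@9
  I4 | 4 | 5 | 7 | 8
  I5 | 16 | 17 | 22 | 23   struct: M1 busy until I2 writes@15
  I6 | 17 | 24 | 26 | 27   RAW R0: wait I5 write@23
  I7 | 28 | 29 | 31 | 32   struct: A1 busy until I6 writes@27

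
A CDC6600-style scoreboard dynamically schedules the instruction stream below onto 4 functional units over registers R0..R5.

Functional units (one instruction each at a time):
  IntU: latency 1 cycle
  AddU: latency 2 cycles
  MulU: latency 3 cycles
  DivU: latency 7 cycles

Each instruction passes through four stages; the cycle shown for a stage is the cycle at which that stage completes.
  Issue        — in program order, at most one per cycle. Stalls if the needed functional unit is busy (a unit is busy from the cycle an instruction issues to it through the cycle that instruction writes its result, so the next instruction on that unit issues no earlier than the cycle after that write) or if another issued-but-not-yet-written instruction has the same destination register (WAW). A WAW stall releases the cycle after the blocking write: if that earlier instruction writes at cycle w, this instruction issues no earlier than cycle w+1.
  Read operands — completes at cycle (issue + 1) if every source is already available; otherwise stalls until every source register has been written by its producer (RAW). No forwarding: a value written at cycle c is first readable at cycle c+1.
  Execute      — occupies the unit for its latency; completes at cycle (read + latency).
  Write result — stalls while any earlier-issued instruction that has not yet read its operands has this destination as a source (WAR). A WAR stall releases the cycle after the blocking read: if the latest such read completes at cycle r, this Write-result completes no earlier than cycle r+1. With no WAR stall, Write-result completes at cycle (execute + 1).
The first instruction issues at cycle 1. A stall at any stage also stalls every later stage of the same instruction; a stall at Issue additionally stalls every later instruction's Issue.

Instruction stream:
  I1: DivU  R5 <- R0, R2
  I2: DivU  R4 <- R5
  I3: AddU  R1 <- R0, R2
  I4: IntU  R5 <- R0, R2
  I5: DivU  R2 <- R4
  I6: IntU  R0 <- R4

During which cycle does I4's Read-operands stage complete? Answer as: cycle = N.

cycle = 14

c1: I1→DivU
c2: I1 RO
c9: I1 EX
c10: I1 WR R5
c11: I2→DivU
c12: I2 RO; I3→AddU
c13: I3 RO; I4→IntU
c14: I4 RO
c15: I3 EX; I4 EX
c16: I3 WR R1; I4 WR R5
c19: I2 EX
c20: I2 WR R4
c21: I5→DivU
c22: I5 RO; I6→IntU
c23: I6 RO
c24: I6 EX
c25: I6 WR R0
c29: I5 EX
c30: I5 WR R2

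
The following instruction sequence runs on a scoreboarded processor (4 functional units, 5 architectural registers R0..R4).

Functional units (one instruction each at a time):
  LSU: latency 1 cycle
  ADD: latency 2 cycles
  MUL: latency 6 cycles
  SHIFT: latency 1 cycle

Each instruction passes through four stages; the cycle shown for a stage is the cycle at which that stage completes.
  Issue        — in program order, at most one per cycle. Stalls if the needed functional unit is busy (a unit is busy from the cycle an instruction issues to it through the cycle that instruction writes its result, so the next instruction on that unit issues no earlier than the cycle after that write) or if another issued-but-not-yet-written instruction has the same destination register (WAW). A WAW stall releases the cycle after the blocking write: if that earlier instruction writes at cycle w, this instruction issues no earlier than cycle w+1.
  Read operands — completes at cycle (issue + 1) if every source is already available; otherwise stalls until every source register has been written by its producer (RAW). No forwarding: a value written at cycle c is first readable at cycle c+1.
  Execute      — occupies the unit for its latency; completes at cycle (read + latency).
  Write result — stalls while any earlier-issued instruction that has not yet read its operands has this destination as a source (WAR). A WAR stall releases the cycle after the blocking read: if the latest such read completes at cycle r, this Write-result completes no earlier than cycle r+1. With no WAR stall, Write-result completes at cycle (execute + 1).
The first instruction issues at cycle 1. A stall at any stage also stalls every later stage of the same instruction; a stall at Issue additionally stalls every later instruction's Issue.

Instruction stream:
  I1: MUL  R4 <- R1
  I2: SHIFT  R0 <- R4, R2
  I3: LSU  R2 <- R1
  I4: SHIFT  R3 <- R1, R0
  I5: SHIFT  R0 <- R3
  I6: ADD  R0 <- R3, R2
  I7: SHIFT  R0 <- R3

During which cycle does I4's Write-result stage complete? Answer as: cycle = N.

I1: IS=1 RO=2 EX=8 WR=9
I2: IS=2 RO=10 EX=11 WR=12  [RAW R4: wait I1 write@9]
I3: IS=3 RO=4 EX=5 WR=11  [WAR R2: wait I2 read@10]
I4: IS=13 RO=14 EX=15 WR=16  [struct: SHIFT busy until I2 writes@12]
I5: IS=17 RO=18 EX=19 WR=20  [struct: SHIFT busy until I4 writes@16]
I6: IS=21 RO=22 EX=24 WR=25  [WAW R0: wait I5 write@20]
I7: IS=26 RO=27 EX=28 WR=29  [WAW R0: wait I6 write@25]

cycle = 16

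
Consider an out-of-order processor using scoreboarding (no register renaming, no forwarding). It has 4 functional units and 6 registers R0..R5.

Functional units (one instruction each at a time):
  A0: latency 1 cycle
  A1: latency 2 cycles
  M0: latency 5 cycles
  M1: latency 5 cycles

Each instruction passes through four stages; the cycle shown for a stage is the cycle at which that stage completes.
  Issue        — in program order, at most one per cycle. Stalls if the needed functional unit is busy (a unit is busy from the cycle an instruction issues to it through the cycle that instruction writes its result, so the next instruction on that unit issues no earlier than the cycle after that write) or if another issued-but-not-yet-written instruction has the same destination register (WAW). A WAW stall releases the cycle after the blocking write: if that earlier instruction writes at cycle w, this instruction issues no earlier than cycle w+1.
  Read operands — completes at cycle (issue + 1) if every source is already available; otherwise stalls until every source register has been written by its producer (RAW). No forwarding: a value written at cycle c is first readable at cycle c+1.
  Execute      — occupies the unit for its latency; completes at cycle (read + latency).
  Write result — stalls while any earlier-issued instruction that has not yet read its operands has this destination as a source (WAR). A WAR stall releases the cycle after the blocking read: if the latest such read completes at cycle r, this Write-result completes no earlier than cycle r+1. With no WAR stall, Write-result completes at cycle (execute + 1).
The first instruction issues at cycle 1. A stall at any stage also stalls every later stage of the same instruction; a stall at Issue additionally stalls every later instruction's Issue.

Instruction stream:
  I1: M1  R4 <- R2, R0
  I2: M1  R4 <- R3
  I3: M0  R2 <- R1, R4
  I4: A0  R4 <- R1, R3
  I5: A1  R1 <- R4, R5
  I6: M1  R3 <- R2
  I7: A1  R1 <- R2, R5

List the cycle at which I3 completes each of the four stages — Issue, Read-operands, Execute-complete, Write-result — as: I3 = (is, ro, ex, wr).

c1: I1 issues→M1
c2: I1 reads
c7: I1 exec-done
c8: I1 writes R4
c9: I2 issues→M1
c10: I2 reads | I3 issues→M0
c15: I2 exec-done
c16: I2 writes R4
c17: I3 reads | I4 issues→A0
c18: I4 reads | I5 issues→A1
c19: I4 exec-done | I6 issues→M1
c20: I4 writes R4
c21: I5 reads
c22: I3 exec-done
c23: I3 writes R2 | I5 exec-done
c24: I5 writes R1 | I6 reads
c25: I7 issues→A1
c26: I7 reads
c28: I7 exec-done
c29: I6 exec-done | I7 writes R1
c30: I6 writes R3

I3 = (10, 17, 22, 23)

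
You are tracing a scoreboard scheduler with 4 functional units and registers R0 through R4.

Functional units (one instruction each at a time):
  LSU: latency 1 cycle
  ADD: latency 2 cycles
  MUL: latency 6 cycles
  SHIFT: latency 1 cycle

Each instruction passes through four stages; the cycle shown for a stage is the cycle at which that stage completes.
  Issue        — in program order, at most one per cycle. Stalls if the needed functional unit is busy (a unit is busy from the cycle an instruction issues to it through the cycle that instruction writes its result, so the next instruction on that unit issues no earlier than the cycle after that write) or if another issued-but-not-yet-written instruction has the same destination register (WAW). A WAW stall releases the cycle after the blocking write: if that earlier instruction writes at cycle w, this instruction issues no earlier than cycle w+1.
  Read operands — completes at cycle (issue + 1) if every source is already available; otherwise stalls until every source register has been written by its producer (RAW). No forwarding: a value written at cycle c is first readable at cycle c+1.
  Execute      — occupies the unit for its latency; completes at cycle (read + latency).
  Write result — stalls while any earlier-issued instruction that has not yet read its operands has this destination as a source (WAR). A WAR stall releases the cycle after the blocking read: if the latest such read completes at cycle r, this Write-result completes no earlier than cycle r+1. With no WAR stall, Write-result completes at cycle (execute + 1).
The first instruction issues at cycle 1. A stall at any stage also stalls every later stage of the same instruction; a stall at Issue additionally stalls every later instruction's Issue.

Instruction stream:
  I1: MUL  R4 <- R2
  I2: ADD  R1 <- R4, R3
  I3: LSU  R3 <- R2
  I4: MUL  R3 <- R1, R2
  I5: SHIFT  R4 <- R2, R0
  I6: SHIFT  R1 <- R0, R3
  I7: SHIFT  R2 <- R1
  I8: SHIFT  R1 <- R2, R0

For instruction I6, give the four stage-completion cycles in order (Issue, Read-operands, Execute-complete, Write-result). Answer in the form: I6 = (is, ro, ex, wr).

I6 = (17, 22, 23, 24)

[I1] 1/2/8/9
[I2] 2/10/12/13  (RAW R4: wait I1 write@9)
[I3] 3/4/5/11  (WAR R3: wait I2 read@10)
[I4] 12/14/20/21  (WAW R3: wait I3 write@11; RAW R1: wait I2 write@13)
[I5] 13/14/15/16
[I6] 17/22/23/24  (struct: SHIFT busy until I5 writes@16; RAW R3: wait I4 write@21)
[I7] 25/26/27/28  (struct: SHIFT busy until I6 writes@24)
[I8] 29/30/31/32  (struct: SHIFT busy until I7 writes@28)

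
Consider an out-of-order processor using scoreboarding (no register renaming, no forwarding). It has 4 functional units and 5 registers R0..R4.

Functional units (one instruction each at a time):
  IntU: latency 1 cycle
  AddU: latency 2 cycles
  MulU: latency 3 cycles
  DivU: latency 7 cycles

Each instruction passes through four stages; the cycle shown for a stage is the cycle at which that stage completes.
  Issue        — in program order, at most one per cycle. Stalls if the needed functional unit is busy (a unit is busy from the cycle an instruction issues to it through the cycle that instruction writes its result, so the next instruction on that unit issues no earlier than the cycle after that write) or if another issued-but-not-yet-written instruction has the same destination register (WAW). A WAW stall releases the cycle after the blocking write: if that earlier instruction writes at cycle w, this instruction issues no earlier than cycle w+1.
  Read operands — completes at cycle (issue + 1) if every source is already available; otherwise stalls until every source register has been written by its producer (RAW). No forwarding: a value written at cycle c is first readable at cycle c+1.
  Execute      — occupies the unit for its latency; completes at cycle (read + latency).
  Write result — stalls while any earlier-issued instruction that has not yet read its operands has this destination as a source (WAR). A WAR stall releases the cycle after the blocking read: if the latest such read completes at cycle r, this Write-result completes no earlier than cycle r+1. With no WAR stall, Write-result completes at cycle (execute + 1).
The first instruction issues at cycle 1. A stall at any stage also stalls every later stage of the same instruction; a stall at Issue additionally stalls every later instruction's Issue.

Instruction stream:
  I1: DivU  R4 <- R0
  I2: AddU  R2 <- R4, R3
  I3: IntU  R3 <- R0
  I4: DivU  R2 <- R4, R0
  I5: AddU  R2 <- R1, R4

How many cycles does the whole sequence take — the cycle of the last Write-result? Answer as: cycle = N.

cycle = 29

  I1 | 1 | 2 | 9 | 10
  I2 | 2 | 11 | 13 | 14   RAW R4: wait I1 write@10
  I3 | 3 | 4 | 5 | 12   WAR R3: wait I2 read@11
  I4 | 15 | 16 | 23 | 24   WAW R2: wait I2 write@14
  I5 | 25 | 26 | 28 | 29   WAW R2: wait I4 write@24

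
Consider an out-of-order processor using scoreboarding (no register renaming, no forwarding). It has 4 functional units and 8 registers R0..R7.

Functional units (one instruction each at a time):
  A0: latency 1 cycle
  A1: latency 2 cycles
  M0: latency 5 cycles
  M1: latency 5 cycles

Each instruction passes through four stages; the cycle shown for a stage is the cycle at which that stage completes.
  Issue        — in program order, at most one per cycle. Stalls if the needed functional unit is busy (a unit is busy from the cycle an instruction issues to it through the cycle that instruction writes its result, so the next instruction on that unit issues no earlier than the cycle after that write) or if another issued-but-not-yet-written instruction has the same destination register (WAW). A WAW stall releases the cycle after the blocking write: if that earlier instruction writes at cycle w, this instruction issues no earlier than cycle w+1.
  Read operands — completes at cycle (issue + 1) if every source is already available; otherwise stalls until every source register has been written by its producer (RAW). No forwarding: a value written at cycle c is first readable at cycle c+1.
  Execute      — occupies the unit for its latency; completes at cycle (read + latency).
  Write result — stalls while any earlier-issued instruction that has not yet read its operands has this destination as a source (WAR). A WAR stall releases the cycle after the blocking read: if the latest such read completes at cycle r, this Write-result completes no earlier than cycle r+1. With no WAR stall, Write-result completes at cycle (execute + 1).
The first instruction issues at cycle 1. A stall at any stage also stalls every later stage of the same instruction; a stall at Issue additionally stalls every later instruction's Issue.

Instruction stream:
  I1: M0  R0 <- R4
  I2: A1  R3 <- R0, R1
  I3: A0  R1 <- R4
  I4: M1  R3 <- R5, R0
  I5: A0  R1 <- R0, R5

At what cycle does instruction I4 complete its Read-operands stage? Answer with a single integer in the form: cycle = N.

cycle = 14

c1: issue I1 (M0)
c2: I1 read-ops, issue I2 (A1)
c3: issue I3 (A0)
c4: I3 read-ops
c5: I3 finished on A0
c7: I1 finished on M0
c8: I1→R0
c9: I2 read-ops
c10: I3→R1
c11: I2 finished on A1
c12: I2→R3
c13: issue I4 (M1)
c14: I4 read-ops, issue I5 (A0)
c15: I5 read-ops
c16: I5 finished on A0
c17: I5→R1
c19: I4 finished on M1
c20: I4→R3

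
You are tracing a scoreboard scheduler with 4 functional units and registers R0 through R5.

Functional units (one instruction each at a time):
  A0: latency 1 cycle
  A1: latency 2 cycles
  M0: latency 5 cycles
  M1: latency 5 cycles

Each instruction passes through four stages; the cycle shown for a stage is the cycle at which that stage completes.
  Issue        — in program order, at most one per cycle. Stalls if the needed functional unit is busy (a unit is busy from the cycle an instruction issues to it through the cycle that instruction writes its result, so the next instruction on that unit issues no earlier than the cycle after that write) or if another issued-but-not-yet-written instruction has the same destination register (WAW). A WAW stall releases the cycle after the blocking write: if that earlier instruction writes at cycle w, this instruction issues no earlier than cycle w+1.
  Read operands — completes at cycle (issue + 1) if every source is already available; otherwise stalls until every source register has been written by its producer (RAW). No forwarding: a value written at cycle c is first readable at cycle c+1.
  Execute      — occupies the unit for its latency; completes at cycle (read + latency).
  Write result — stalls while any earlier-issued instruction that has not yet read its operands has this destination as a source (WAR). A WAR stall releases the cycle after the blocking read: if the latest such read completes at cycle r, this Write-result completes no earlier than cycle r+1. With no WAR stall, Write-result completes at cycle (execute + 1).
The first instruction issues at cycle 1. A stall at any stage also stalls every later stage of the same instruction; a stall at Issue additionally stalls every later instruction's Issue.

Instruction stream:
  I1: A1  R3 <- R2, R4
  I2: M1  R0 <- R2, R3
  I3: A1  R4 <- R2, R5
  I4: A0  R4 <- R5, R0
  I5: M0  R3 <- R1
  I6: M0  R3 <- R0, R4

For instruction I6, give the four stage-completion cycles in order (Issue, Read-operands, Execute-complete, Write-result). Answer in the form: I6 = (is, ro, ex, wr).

I6 = (20, 21, 26, 27)

I1  is:1  ro:2  ex:4  wr:5
I2  is:2  ro:6  ex:11  wr:12  — RAW R3: wait I1 write@5
I3  is:6  ro:7  ex:9  wr:10  — struct: A1 busy until I1 writes@5
I4  is:11  ro:13  ex:14  wr:15  — WAW R4: wait I3 write@10, RAW R0: wait I2 write@12
I5  is:12  ro:13  ex:18  wr:19
I6  is:20  ro:21  ex:26  wr:27  — struct: M0 busy until I5 writes@19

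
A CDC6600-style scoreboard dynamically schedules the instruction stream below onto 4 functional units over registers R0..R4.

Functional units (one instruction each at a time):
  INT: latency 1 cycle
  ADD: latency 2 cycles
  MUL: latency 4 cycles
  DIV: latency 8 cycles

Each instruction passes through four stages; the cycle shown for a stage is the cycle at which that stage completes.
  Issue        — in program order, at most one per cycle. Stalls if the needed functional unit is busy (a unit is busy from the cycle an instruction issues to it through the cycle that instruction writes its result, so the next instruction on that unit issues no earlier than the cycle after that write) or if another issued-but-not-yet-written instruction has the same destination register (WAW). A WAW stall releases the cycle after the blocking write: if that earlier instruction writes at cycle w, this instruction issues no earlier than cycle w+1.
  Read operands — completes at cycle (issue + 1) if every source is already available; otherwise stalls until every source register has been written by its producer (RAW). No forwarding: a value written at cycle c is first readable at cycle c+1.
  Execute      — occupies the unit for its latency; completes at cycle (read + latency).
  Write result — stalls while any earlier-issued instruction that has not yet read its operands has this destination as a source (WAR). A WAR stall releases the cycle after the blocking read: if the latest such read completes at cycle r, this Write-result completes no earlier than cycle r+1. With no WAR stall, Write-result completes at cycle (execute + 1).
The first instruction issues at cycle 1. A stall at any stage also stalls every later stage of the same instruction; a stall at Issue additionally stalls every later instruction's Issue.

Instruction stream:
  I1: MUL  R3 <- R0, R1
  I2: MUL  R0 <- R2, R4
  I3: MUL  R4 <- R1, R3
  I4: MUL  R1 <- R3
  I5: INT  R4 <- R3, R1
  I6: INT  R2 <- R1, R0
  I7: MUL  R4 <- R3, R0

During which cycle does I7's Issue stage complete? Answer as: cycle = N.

cycle = 33

cycle 1: I1 issues→MUL
cycle 2: I1 reads
cycle 6: I1 exec-done
cycle 7: I1 writes R3
cycle 8: I2 issues→MUL
cycle 9: I2 reads
cycle 13: I2 exec-done
cycle 14: I2 writes R0
cycle 15: I3 issues→MUL
cycle 16: I3 reads
cycle 20: I3 exec-done
cycle 21: I3 writes R4
cycle 22: I4 issues→MUL
cycle 23: I4 reads | I5 issues→INT
cycle 27: I4 exec-done
cycle 28: I4 writes R1
cycle 29: I5 reads
cycle 30: I5 exec-done
cycle 31: I5 writes R4
cycle 32: I6 issues→INT
cycle 33: I6 reads | I7 issues→MUL
cycle 34: I6 exec-done | I7 reads
cycle 35: I6 writes R2
cycle 38: I7 exec-done
cycle 39: I7 writes R4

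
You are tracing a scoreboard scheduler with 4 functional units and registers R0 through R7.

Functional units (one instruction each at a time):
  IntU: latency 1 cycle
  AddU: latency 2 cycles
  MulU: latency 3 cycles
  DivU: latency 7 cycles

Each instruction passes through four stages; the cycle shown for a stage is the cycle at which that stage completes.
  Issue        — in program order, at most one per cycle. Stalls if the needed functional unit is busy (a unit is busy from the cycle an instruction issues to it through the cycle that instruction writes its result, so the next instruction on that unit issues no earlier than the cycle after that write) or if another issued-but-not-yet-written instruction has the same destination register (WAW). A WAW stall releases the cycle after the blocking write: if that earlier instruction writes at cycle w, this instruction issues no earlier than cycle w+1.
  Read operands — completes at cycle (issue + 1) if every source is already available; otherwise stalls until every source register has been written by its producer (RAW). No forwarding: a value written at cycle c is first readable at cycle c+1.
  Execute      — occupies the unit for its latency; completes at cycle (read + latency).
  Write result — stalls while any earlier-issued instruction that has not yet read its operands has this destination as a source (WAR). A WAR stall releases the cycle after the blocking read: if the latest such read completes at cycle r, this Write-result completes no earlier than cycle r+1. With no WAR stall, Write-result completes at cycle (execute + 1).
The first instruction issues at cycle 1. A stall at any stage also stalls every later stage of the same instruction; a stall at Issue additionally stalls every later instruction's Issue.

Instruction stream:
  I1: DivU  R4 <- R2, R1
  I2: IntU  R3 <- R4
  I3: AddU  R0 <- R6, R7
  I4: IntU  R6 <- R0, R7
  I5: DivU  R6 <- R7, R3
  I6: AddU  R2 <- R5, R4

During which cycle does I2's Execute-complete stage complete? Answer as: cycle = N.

cycle = 12

t=1  I1 dispatched to DivU
t=2  I1 operands ready; I2 dispatched to IntU
t=3  I3 dispatched to AddU
t=4  I3 operands ready
t=6  I3 complete
t=7  R0←I3
t=9  I1 complete
t=10  R4←I1
t=11  I2 operands ready
t=12  I2 complete
t=13  R3←I2
t=14  I4 dispatched to IntU
t=15  I4 operands ready
t=16  I4 complete
t=17  R6←I4
t=18  I5 dispatched to DivU
t=19  I5 operands ready; I6 dispatched to AddU
t=20  I6 operands ready
t=22  I6 complete
t=23  R2←I6
t=26  I5 complete
t=27  R6←I5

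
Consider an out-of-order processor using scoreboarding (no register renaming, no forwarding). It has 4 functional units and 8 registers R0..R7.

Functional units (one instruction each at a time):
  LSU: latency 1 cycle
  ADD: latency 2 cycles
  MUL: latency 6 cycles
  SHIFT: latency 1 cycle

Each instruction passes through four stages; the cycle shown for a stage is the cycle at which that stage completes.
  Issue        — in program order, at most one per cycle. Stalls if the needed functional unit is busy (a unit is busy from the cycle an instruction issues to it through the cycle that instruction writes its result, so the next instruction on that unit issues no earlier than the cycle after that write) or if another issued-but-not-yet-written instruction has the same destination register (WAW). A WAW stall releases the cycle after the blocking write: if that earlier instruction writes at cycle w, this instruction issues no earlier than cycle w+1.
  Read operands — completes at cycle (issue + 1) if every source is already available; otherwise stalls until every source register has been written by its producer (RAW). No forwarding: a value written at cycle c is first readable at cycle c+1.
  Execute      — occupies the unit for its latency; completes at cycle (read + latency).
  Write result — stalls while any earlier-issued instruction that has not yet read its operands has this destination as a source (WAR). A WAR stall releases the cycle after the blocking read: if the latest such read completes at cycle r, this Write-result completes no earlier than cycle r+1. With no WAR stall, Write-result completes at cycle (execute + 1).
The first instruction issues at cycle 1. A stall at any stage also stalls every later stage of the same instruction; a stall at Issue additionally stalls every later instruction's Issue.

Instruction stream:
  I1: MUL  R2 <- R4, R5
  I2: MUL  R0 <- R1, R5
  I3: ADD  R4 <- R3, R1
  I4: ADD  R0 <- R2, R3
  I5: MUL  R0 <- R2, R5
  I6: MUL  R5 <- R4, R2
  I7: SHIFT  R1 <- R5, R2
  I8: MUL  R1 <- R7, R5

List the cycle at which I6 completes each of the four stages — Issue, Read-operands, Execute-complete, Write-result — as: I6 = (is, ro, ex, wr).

I6 = (33, 34, 40, 41)

I1  is:1  ro:2  ex:8  wr:9
I2  is:10  ro:11  ex:17  wr:18  — struct: MUL busy until I1 writes@9
I3  is:11  ro:12  ex:14  wr:15
I4  is:19  ro:20  ex:22  wr:23  — WAW R0: wait I2 write@18
I5  is:24  ro:25  ex:31  wr:32  — WAW R0: wait I4 write@23
I6  is:33  ro:34  ex:40  wr:41  — struct: MUL busy until I5 writes@32
I7  is:34  ro:42  ex:43  wr:44  — RAW R5: wait I6 write@41
I8  is:45  ro:46  ex:52  wr:53  — WAW R1: wait I7 write@44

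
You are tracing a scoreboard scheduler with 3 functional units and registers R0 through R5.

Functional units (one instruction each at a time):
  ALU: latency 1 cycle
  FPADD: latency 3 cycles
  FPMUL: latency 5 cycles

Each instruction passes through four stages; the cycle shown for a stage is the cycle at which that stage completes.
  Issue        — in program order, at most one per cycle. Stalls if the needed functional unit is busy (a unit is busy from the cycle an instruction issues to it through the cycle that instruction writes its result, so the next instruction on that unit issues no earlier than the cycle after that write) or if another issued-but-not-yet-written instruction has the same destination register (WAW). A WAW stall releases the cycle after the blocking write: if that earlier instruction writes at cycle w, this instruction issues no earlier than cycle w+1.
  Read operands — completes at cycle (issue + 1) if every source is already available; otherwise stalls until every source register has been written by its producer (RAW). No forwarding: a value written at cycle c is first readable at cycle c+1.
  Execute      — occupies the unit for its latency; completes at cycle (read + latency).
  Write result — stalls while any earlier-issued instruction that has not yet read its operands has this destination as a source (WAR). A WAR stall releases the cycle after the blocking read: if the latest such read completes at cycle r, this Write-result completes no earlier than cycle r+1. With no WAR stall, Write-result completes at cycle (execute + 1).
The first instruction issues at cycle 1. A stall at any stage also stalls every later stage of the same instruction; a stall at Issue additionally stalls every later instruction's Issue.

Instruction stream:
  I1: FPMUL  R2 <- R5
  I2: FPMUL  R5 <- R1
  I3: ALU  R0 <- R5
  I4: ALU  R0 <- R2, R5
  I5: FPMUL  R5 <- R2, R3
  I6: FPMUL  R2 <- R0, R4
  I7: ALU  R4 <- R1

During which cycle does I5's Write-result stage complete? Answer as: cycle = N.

I1  is:1  ro:2  ex:7  wr:8
I2  is:9  ro:10  ex:15  wr:16  — struct: FPMUL busy until I1 writes@8
I3  is:10  ro:17  ex:18  wr:19  — RAW R5: wait I2 write@16
I4  is:20  ro:21  ex:22  wr:23  — struct: ALU busy until I3 writes@19
I5  is:21  ro:22  ex:27  wr:28
I6  is:29  ro:30  ex:35  wr:36  — struct: FPMUL busy until I5 writes@28
I7  is:30  ro:31  ex:32  wr:33

cycle = 28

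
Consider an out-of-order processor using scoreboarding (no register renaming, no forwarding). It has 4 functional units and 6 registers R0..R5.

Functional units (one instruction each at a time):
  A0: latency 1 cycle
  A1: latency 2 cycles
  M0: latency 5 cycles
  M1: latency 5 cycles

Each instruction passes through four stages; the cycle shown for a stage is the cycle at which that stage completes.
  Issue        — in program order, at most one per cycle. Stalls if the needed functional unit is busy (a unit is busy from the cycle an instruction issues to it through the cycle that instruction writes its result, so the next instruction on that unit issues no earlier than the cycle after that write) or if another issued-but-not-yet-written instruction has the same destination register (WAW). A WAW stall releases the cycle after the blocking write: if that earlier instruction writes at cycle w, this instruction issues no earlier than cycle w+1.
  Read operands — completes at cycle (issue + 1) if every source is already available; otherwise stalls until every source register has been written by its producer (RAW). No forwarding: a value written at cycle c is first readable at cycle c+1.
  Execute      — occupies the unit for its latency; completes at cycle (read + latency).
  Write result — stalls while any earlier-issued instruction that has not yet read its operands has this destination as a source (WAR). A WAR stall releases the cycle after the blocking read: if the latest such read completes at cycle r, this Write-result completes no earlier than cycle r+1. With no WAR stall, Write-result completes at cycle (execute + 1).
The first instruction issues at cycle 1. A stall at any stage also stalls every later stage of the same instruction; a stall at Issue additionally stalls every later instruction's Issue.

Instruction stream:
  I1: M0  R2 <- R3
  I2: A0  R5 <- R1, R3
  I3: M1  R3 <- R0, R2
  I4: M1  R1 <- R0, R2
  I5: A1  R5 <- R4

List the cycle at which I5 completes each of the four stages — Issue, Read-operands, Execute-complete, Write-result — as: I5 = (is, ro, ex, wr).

I5 = (17, 18, 20, 21)

[1] I1 dispatched to M0
[2] I1 operands ready; I2 dispatched to A0
[3] I2 operands ready; I3 dispatched to M1
[4] I2 complete
[5] R5←I2
[7] I1 complete
[8] R2←I1
[9] I3 operands ready
[14] I3 complete
[15] R3←I3
[16] I4 dispatched to M1
[17] I4 operands ready; I5 dispatched to A1
[18] I5 operands ready
[20] I5 complete
[21] R5←I5
[22] I4 complete
[23] R1←I4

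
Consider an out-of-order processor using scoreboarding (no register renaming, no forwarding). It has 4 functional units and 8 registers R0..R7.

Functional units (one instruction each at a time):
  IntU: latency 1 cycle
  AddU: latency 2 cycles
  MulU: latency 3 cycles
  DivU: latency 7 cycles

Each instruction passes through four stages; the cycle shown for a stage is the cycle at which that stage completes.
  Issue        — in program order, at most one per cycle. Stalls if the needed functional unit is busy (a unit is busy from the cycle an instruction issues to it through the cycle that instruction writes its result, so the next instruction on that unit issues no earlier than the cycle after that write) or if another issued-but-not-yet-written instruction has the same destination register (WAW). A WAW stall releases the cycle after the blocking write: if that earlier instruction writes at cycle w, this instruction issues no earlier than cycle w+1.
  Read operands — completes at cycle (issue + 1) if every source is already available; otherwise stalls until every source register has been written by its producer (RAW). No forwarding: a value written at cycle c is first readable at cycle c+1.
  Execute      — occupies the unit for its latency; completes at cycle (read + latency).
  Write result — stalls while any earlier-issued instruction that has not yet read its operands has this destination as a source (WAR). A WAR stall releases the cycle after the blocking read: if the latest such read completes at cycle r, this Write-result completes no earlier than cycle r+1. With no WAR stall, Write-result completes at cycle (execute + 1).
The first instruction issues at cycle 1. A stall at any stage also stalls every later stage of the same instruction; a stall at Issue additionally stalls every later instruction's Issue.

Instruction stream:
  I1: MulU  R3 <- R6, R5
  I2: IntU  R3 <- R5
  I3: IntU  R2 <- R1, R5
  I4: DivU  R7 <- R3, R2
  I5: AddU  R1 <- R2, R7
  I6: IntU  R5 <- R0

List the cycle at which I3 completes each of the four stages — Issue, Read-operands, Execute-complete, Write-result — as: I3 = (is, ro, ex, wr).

I3 = (11, 12, 13, 14)

I1  is:1  ro:2  ex:5  wr:6
I2  is:7  ro:8  ex:9  wr:10  — WAW R3: wait I1 write@6
I3  is:11  ro:12  ex:13  wr:14  — struct: IntU busy until I2 writes@10
I4  is:12  ro:15  ex:22  wr:23  — RAW R2: wait I3 write@14
I5  is:13  ro:24  ex:26  wr:27  — RAW R7: wait I4 write@23
I6  is:15  ro:16  ex:17  wr:18  — struct: IntU busy until I3 writes@14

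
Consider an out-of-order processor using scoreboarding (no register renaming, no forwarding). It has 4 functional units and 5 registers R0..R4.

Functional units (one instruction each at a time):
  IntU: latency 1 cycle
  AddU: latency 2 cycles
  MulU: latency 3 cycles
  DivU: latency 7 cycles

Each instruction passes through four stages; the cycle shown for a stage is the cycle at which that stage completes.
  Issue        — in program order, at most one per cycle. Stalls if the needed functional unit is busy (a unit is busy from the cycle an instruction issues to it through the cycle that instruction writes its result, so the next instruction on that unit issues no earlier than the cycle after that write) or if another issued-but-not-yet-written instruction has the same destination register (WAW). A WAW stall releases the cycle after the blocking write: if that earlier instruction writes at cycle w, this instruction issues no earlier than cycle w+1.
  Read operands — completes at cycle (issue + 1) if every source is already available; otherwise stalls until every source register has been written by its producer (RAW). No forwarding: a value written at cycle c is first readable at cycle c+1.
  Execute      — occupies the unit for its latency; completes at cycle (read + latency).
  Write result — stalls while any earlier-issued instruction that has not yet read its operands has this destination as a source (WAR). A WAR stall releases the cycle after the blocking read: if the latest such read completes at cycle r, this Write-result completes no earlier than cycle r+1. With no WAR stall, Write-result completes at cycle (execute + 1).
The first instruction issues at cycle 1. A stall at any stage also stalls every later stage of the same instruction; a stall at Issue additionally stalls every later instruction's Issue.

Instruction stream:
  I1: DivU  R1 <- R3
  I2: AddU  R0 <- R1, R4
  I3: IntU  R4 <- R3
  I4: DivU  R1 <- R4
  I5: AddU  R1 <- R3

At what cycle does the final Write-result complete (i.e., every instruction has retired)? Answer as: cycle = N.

[1] I1 dispatched to DivU
[2] I1 operands ready; I2 dispatched to AddU
[3] I3 dispatched to IntU
[4] I3 operands ready
[5] I3 complete
[9] I1 complete
[10] R1←I1
[11] I2 operands ready; I4 dispatched to DivU
[12] R4←I3
[13] I2 complete; I4 operands ready
[14] R0←I2
[20] I4 complete
[21] R1←I4
[22] I5 dispatched to AddU
[23] I5 operands ready
[25] I5 complete
[26] R1←I5

cycle = 26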